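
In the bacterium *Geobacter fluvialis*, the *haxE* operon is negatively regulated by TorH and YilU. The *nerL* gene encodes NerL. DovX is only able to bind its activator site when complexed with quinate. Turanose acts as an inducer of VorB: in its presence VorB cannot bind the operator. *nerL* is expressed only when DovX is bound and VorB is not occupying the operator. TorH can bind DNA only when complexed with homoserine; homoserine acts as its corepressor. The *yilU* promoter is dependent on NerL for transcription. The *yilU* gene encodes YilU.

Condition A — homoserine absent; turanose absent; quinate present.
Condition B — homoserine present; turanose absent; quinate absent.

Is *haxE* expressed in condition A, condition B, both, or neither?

A only

Condition A:
Homoserine is absent, so TorH is inactive.
Turanose is absent, so VorB is active.
Quinate is present, so DovX is active.
With repressor VorB bound, *nerL* is not transcribed.
So NerL is not produced.
Required activator NerL is absent, so *yilU* is not transcribed.
So YilU is not produced.
With no repressor bound, *haxE* is transcribed.
→ *haxE* is ON in A.
Condition B:
Homoserine is present, so TorH is active.
Turanose is absent, so VorB is active.
Quinate is absent, so DovX is inactive.
With repressor VorB bound, *nerL* is not transcribed.
So NerL is not produced.
Required activator NerL is absent, so *yilU* is not transcribed.
So YilU is not produced.
With repressor TorH bound, *haxE* is not transcribed.
→ *haxE* is OFF in B.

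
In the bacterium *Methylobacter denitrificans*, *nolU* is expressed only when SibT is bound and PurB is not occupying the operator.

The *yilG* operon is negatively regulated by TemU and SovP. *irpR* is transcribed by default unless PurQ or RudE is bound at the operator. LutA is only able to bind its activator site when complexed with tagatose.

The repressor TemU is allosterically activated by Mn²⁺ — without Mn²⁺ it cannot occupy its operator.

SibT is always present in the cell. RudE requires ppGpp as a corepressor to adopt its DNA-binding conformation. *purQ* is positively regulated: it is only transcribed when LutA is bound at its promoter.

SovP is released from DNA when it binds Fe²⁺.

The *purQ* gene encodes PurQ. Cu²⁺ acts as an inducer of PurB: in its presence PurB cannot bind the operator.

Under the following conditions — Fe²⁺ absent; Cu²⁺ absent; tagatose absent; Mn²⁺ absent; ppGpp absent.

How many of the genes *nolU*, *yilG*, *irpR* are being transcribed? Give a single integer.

SibT is produced constitutively and is active.
Cu²⁺ is absent, so PurB is active.
With repressor PurB bound, *nolU* is not transcribed.
→ *nolU* is OFF.
Mn²⁺ is absent, so TemU is inactive.
Fe²⁺ is absent, so SovP is active.
With repressor SovP bound, *yilG* is not transcribed.
→ *yilG* is OFF.
Tagatose is absent, so LutA is inactive.
Required activator LutA is absent, so *purQ* is not transcribed.
So PurQ is not produced.
ppGpp is absent, so RudE is inactive.
With no repressor bound, *irpR* is transcribed.
→ *irpR* is ON.
1 of the 3 genes is transcribed.

1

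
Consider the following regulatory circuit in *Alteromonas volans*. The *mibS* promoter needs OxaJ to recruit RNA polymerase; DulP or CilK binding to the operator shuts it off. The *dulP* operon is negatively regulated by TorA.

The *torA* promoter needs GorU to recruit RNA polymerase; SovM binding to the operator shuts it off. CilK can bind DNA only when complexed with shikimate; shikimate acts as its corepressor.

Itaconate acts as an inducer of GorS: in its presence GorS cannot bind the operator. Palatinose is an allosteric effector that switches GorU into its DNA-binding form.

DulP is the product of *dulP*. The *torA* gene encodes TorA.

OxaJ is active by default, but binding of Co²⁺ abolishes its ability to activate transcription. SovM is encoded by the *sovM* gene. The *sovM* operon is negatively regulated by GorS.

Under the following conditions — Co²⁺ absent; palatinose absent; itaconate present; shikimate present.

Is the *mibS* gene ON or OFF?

Co²⁺ is absent, so OxaJ is active.
Palatinose is absent, so GorU is inactive.
Itaconate is present, so GorS is inactive.
With no repressor bound, *sovM* is transcribed.
So SovM is produced and active.
With repressor SovM bound, *torA* is not transcribed.
So TorA is not produced.
With no repressor bound, *dulP* is transcribed.
So DulP is produced and active.
Shikimate is present, so CilK is active.
With repressor DulP bound, *mibS* is not transcribed.

OFF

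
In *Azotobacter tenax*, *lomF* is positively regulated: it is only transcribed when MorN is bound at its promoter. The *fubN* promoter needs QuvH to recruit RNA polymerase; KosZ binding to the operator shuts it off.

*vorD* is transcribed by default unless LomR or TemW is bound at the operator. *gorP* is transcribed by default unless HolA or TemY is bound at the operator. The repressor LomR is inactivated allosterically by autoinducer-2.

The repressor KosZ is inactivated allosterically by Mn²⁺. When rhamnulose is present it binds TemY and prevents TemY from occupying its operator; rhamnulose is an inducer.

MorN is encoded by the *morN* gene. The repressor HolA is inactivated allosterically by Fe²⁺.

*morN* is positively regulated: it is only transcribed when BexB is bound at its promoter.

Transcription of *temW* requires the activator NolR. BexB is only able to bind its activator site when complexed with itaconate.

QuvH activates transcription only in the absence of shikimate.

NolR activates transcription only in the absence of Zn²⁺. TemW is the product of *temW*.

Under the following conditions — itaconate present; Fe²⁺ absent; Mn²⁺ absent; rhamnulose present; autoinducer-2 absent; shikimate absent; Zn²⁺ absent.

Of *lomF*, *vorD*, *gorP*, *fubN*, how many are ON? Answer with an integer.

Itaconate is present, so BexB is active.
No repressor is bound and BexB is active, so *morN* is transcribed.
So MorN is produced and active.
No repressor is bound and MorN is active, so *lomF* is transcribed.
→ *lomF* is ON.
Autoinducer-2 is absent, so LomR is active.
Zn²⁺ is absent, so NolR is active.
No repressor is bound and NolR is active, so *temW* is transcribed.
So TemW is produced and active.
With repressor LomR bound, *vorD* is not transcribed.
→ *vorD* is OFF.
Fe²⁺ is absent, so HolA is active.
Rhamnulose is present, so TemY is inactive.
With repressor HolA bound, *gorP* is not transcribed.
→ *gorP* is OFF.
Shikimate is absent, so QuvH is active.
Mn²⁺ is absent, so KosZ is active.
With repressor KosZ bound, *fubN* is not transcribed.
→ *fubN* is OFF.
1 of the 4 genes is transcribed.

1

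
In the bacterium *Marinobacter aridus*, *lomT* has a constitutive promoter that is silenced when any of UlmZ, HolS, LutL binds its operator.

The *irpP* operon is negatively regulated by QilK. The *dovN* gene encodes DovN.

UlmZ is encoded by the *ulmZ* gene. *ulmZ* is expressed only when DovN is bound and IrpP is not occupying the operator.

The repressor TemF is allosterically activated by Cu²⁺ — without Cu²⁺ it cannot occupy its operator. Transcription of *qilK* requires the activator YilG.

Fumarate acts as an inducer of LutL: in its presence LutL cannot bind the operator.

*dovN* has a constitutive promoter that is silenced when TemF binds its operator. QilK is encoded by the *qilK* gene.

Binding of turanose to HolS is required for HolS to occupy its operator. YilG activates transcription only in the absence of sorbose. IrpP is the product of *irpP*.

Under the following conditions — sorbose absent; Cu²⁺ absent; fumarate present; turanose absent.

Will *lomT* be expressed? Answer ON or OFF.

OFF

Cu²⁺ is absent, so TemF is inactive.
With no repressor bound, *dovN* is transcribed.
So DovN is produced and active.
Sorbose is absent, so YilG is active.
No repressor is bound and YilG is active, so *qilK* is transcribed.
So QilK is produced and active.
With repressor QilK bound, *irpP* is not transcribed.
So IrpP is not produced.
No repressor is bound and DovN is active, so *ulmZ* is transcribed.
So UlmZ is produced and active.
Turanose is absent, so HolS is inactive.
Fumarate is present, so LutL is inactive.
With repressor UlmZ bound, *lomT* is not transcribed.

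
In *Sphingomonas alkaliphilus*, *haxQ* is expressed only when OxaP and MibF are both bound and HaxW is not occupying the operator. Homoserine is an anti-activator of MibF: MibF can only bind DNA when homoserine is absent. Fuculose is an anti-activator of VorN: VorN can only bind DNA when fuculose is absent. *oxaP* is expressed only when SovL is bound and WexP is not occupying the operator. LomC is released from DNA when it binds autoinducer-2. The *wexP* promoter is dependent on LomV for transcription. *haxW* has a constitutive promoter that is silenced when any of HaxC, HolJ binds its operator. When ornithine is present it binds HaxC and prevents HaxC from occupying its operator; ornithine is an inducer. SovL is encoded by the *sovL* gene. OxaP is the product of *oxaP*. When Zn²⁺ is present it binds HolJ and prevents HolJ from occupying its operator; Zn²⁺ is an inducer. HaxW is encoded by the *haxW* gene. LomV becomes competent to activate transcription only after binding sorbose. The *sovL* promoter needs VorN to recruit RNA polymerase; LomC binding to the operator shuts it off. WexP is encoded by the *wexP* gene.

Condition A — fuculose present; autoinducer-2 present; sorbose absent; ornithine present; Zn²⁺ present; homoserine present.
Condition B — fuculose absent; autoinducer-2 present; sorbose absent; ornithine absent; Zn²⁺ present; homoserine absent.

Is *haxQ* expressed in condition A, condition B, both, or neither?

B only

Condition A:
Fuculose is present, so VorN is inactive.
Autoinducer-2 is present, so LomC is inactive.
Required activator VorN is absent, so *sovL* is not transcribed.
So SovL is not produced.
Sorbose is absent, so LomV is inactive.
Required activator LomV is absent, so *wexP* is not transcribed.
So WexP is not produced.
Required activator SovL is absent, so *oxaP* is not transcribed.
So OxaP is not produced.
Ornithine is present, so HaxC is inactive.
Zn²⁺ is present, so HolJ is inactive.
With no repressor bound, *haxW* is transcribed.
So HaxW is produced and active.
Homoserine is present, so MibF is inactive.
With repressor HaxW bound, *haxQ* is not transcribed.
→ *haxQ* is OFF in A.
Condition B:
Fuculose is absent, so VorN is active.
Autoinducer-2 is present, so LomC is inactive.
No repressor is bound and VorN is active, so *sovL* is transcribed.
So SovL is produced and active.
Sorbose is absent, so LomV is inactive.
Required activator LomV is absent, so *wexP* is not transcribed.
So WexP is not produced.
No repressor is bound and SovL is active, so *oxaP* is transcribed.
So OxaP is produced and active.
Ornithine is absent, so HaxC is active.
Zn²⁺ is present, so HolJ is inactive.
With repressor HaxC bound, *haxW* is not transcribed.
So HaxW is not produced.
Homoserine is absent, so MibF is active.
No repressor is bound and OxaP and MibF are active, so *haxQ* is transcribed.
→ *haxQ* is ON in B.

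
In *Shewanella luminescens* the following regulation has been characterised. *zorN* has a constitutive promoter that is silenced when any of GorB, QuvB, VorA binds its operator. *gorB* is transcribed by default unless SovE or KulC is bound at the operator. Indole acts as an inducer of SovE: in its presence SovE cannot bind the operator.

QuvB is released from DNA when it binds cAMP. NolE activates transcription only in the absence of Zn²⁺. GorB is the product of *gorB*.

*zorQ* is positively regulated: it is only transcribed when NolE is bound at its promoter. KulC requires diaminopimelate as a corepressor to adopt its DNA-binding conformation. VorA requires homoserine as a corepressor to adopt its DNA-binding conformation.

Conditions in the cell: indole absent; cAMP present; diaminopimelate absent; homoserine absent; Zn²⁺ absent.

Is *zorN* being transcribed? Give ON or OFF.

ON

Indole is absent, so SovE is active.
Diaminopimelate is absent, so KulC is inactive.
With repressor SovE bound, *gorB* is not transcribed.
So GorB is not produced.
cAMP is present, so QuvB is inactive.
Homoserine is absent, so VorA is inactive.
With no repressor bound, *zorN* is transcribed.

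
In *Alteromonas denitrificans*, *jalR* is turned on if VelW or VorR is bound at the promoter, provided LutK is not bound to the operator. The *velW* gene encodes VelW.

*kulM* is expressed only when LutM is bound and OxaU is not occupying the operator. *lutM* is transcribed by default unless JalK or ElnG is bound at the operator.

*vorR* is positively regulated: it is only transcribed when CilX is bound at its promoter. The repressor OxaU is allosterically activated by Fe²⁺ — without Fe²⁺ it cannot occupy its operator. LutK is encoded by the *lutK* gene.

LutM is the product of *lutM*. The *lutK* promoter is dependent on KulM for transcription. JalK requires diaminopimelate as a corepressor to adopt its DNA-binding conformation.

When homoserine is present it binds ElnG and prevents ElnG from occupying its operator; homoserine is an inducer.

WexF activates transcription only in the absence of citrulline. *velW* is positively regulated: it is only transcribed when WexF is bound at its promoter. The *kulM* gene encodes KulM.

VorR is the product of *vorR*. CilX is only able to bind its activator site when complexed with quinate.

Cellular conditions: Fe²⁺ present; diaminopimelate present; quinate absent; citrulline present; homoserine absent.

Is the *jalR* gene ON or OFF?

OFF

Citrulline is present, so WexF is inactive.
Required activator WexF is absent, so *velW* is not transcribed.
So VelW is not produced.
Quinate is absent, so CilX is inactive.
Required activator CilX is absent, so *vorR* is not transcribed.
So VorR is not produced.
Diaminopimelate is present, so JalK is active.
Homoserine is absent, so ElnG is active.
With repressor JalK bound, *lutM* is not transcribed.
So LutM is not produced.
Fe²⁺ is present, so OxaU is active.
With repressor OxaU bound, *kulM* is not transcribed.
So KulM is not produced.
Required activator KulM is absent, so *lutK* is not transcribed.
So LutK is not produced.
No activator is available at the *jalR* promoter, so *jalR* is not transcribed.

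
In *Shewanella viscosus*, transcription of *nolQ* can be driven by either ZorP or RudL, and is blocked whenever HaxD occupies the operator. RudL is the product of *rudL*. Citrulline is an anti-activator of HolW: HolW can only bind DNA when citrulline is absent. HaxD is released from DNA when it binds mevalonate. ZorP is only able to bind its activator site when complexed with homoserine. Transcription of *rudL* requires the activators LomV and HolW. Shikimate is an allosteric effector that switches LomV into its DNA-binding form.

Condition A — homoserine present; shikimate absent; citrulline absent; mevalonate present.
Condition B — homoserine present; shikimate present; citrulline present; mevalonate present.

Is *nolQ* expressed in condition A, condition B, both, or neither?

both

Condition A:
Homoserine is present, so ZorP is active.
Shikimate is absent, so LomV is inactive.
Citrulline is absent, so HolW is active.
Required activator LomV is absent, so *rudL* is not transcribed.
So RudL is not produced.
Mevalonate is present, so HaxD is inactive.
Activator ZorP is present, so *nolQ* is transcribed.
→ *nolQ* is ON in A.
Condition B:
Homoserine is present, so ZorP is active.
Shikimate is present, so LomV is active.
Citrulline is present, so HolW is inactive.
Required activator HolW is absent, so *rudL* is not transcribed.
So RudL is not produced.
Mevalonate is present, so HaxD is inactive.
Activator ZorP is present, so *nolQ* is transcribed.
→ *nolQ* is ON in B.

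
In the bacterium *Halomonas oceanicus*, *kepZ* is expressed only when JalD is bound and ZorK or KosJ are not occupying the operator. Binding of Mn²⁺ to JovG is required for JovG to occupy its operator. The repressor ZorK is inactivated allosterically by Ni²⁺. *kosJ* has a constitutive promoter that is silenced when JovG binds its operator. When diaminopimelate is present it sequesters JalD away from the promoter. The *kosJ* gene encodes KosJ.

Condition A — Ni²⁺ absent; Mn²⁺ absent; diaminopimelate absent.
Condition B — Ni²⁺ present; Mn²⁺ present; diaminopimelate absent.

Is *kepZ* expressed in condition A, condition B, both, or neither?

Condition A:
Ni²⁺ is absent, so ZorK is active.
Mn²⁺ is absent, so JovG is inactive.
With no repressor bound, *kosJ* is transcribed.
So KosJ is produced and active.
Diaminopimelate is absent, so JalD is active.
With repressor ZorK bound, *kepZ* is not transcribed.
→ *kepZ* is OFF in A.
Condition B:
Ni²⁺ is present, so ZorK is inactive.
Mn²⁺ is present, so JovG is active.
With repressor JovG bound, *kosJ* is not transcribed.
So KosJ is not produced.
Diaminopimelate is absent, so JalD is active.
No repressor is bound and JalD is active, so *kepZ* is transcribed.
→ *kepZ* is ON in B.

B only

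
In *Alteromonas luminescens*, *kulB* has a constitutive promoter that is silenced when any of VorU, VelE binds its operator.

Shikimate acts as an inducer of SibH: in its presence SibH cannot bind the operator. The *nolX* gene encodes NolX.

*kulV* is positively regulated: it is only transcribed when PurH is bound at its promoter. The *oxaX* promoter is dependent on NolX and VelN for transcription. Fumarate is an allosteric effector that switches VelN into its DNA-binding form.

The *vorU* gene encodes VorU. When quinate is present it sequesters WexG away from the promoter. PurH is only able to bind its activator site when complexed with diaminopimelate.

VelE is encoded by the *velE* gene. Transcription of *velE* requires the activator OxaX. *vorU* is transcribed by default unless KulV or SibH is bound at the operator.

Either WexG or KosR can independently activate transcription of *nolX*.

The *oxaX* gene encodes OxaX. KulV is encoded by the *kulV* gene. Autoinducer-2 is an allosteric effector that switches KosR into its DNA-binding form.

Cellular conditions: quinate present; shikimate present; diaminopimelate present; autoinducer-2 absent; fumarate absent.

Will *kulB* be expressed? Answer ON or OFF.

Diaminopimelate is present, so PurH is active.
No repressor is bound and PurH is active, so *kulV* is transcribed.
So KulV is produced and active.
Shikimate is present, so SibH is inactive.
With repressor KulV bound, *vorU* is not transcribed.
So VorU is not produced.
Quinate is present, so WexG is inactive.
Autoinducer-2 is absent, so KosR is inactive.
No activator is available at the *nolX* promoter, so *nolX* is not transcribed.
So NolX is not produced.
Fumarate is absent, so VelN is inactive.
Required activator NolX is absent, so *oxaX* is not transcribed.
So OxaX is not produced.
Required activator OxaX is absent, so *velE* is not transcribed.
So VelE is not produced.
With no repressor bound, *kulB* is transcribed.

ON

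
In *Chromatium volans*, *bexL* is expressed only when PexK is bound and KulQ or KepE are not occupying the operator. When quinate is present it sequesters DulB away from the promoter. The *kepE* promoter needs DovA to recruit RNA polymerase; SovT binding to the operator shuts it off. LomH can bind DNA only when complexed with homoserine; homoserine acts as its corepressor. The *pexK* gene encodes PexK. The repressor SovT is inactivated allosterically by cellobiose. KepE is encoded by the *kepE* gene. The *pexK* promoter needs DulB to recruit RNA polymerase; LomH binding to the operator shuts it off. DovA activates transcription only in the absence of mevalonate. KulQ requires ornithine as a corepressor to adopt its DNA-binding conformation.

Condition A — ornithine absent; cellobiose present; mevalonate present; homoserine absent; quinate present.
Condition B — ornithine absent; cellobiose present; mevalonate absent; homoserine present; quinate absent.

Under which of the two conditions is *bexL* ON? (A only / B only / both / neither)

Condition A:
Ornithine is absent, so KulQ is inactive.
Cellobiose is present, so SovT is inactive.
Mevalonate is present, so DovA is inactive.
Required activator DovA is absent, so *kepE* is not transcribed.
So KepE is not produced.
Homoserine is absent, so LomH is inactive.
Quinate is present, so DulB is inactive.
Required activator DulB is absent, so *pexK* is not transcribed.
So PexK is not produced.
Required activator PexK is absent, so *bexL* is not transcribed.
→ *bexL* is OFF in A.
Condition B:
Ornithine is absent, so KulQ is inactive.
Cellobiose is present, so SovT is inactive.
Mevalonate is absent, so DovA is active.
No repressor is bound and DovA is active, so *kepE* is transcribed.
So KepE is produced and active.
Homoserine is present, so LomH is active.
Quinate is absent, so DulB is active.
With repressor LomH bound, *pexK* is not transcribed.
So PexK is not produced.
With repressor KepE bound, *bexL* is not transcribed.
→ *bexL* is OFF in B.

neither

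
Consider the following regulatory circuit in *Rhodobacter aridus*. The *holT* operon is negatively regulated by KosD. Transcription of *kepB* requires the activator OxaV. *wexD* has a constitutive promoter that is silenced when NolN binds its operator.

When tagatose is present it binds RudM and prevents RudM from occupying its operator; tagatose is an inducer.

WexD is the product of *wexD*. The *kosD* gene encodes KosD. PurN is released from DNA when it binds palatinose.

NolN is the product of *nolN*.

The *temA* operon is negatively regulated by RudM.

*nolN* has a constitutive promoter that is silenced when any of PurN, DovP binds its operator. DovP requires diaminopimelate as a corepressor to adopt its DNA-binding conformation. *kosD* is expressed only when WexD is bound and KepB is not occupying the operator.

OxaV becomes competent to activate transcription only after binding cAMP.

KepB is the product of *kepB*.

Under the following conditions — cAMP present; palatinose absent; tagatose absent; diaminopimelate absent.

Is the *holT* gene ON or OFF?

ON

Palatinose is absent, so PurN is active.
Diaminopimelate is absent, so DovP is inactive.
With repressor PurN bound, *nolN* is not transcribed.
So NolN is not produced.
With no repressor bound, *wexD* is transcribed.
So WexD is produced and active.
cAMP is present, so OxaV is active.
No repressor is bound and OxaV is active, so *kepB* is transcribed.
So KepB is produced and active.
With repressor KepB bound, *kosD* is not transcribed.
So KosD is not produced.
With no repressor bound, *holT* is transcribed.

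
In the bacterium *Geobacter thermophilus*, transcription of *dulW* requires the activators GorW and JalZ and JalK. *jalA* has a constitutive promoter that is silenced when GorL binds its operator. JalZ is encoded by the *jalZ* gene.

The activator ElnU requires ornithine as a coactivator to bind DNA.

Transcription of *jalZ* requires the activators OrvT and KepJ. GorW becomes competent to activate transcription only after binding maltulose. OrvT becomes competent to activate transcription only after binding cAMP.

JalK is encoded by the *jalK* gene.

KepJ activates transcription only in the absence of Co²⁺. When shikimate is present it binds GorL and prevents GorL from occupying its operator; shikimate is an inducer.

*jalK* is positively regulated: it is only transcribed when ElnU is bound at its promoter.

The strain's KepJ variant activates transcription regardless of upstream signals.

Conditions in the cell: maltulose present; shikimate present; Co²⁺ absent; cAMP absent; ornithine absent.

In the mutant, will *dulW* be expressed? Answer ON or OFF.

OFF

Maltulose is present, so GorW is active.
cAMP is absent, so OrvT is inactive.
KepJ is constitutively active in this strain.
Required activator OrvT is absent, so *jalZ* is not transcribed.
So JalZ is not produced.
Ornithine is absent, so ElnU is inactive.
Required activator ElnU is absent, so *jalK* is not transcribed.
So JalK is not produced.
Required activator JalZ is absent, so *dulW* is not transcribed.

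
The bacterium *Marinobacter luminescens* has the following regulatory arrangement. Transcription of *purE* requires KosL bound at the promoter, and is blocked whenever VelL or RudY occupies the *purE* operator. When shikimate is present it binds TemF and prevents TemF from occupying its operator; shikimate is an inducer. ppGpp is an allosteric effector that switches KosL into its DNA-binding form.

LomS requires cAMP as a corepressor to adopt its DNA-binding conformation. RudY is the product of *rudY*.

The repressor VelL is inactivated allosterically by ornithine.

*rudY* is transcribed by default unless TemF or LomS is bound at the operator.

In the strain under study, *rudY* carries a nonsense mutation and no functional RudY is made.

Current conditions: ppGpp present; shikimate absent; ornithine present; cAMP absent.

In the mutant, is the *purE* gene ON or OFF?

ON

Ornithine is present, so VelL is inactive.
ppGpp is present, so KosL is active.
RudY is non-functional in this strain, so it has no effect.
No repressor is bound and KosL is active, so *purE* is transcribed.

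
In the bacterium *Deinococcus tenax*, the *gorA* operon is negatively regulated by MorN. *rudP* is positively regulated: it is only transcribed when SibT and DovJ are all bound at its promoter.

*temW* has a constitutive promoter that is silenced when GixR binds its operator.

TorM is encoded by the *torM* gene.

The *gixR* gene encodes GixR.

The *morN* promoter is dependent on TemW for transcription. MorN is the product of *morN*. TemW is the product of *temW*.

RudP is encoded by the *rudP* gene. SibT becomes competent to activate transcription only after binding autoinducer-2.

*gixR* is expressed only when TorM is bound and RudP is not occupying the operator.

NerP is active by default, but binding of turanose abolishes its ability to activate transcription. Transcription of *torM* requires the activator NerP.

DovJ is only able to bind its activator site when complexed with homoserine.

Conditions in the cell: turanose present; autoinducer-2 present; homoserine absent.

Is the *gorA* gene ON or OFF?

OFF

Autoinducer-2 is present, so SibT is active.
Homoserine is absent, so DovJ is inactive.
Required activator DovJ is absent, so *rudP* is not transcribed.
So RudP is not produced.
Turanose is present, so NerP is inactive.
Required activator NerP is absent, so *torM* is not transcribed.
So TorM is not produced.
Required activator TorM is absent, so *gixR* is not transcribed.
So GixR is not produced.
With no repressor bound, *temW* is transcribed.
So TemW is produced and active.
No repressor is bound and TemW is active, so *morN* is transcribed.
So MorN is produced and active.
With repressor MorN bound, *gorA* is not transcribed.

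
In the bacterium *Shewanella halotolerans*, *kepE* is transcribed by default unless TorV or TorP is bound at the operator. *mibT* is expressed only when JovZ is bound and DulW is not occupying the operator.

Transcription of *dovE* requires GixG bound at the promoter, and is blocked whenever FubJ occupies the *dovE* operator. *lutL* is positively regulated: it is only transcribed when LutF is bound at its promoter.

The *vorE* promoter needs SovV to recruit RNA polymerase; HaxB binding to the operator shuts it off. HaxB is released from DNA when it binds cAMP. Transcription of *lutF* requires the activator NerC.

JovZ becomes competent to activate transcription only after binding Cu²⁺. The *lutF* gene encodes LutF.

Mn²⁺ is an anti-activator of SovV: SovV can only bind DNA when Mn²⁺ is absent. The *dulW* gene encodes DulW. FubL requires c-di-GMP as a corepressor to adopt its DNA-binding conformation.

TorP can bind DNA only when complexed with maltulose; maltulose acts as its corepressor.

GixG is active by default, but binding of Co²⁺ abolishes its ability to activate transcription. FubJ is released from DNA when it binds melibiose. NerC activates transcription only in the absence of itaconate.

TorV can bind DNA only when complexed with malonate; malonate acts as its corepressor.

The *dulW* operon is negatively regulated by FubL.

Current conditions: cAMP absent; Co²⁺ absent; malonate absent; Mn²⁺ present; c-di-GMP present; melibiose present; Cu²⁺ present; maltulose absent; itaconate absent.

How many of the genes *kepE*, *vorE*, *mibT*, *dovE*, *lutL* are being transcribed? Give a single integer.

4

Malonate is absent, so TorV is inactive.
Maltulose is absent, so TorP is inactive.
With no repressor bound, *kepE* is transcribed.
→ *kepE* is ON.
cAMP is absent, so HaxB is active.
Mn²⁺ is present, so SovV is inactive.
With repressor HaxB bound, *vorE* is not transcribed.
→ *vorE* is OFF.
Cu²⁺ is present, so JovZ is active.
c-di-GMP is present, so FubL is active.
With repressor FubL bound, *dulW* is not transcribed.
So DulW is not produced.
No repressor is bound and JovZ is active, so *mibT* is transcribed.
→ *mibT* is ON.
Co²⁺ is absent, so GixG is active.
Melibiose is present, so FubJ is inactive.
No repressor is bound and GixG is active, so *dovE* is transcribed.
→ *dovE* is ON.
Itaconate is absent, so NerC is active.
No repressor is bound and NerC is active, so *lutF* is transcribed.
So LutF is produced and active.
No repressor is bound and LutF is active, so *lutL* is transcribed.
→ *lutL* is ON.
4 of the 5 genes are transcribed.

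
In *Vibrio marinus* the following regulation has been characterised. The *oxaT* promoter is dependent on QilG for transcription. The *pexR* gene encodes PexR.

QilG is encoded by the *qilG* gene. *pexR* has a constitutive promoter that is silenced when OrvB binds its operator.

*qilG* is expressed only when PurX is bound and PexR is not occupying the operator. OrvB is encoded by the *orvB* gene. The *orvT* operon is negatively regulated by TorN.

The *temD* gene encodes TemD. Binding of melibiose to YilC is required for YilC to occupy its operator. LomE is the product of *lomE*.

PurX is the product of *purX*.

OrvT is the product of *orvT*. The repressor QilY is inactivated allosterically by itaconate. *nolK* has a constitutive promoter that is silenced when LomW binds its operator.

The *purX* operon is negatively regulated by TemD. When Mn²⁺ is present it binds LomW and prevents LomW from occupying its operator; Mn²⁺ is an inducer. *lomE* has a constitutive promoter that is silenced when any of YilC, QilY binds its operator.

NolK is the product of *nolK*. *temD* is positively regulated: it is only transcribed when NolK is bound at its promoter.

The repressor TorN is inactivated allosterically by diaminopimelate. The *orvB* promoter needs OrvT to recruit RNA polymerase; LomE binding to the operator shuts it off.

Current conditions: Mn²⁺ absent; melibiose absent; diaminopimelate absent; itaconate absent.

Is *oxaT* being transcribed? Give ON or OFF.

OFF

Mn²⁺ is absent, so LomW is active.
With repressor LomW bound, *nolK* is not transcribed.
So NolK is not produced.
Required activator NolK is absent, so *temD* is not transcribed.
So TemD is not produced.
With no repressor bound, *purX* is transcribed.
So PurX is produced and active.
Melibiose is absent, so YilC is inactive.
Itaconate is absent, so QilY is active.
With repressor QilY bound, *lomE* is not transcribed.
So LomE is not produced.
Diaminopimelate is absent, so TorN is active.
With repressor TorN bound, *orvT* is not transcribed.
So OrvT is not produced.
Required activator OrvT is absent, so *orvB* is not transcribed.
So OrvB is not produced.
With no repressor bound, *pexR* is transcribed.
So PexR is produced and active.
With repressor PexR bound, *qilG* is not transcribed.
So QilG is not produced.
Required activator QilG is absent, so *oxaT* is not transcribed.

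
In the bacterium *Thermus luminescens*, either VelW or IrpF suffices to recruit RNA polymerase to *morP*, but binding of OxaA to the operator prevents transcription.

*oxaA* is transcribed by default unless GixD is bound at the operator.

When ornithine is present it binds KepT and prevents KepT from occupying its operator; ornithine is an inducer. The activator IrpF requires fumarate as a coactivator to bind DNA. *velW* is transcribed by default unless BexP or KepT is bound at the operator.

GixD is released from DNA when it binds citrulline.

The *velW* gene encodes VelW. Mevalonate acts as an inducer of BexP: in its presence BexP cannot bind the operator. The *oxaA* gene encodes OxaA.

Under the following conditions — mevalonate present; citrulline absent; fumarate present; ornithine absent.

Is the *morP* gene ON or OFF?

ON

Mevalonate is present, so BexP is inactive.
Ornithine is absent, so KepT is active.
With repressor KepT bound, *velW* is not transcribed.
So VelW is not produced.
Citrulline is absent, so GixD is active.
With repressor GixD bound, *oxaA* is not transcribed.
So OxaA is not produced.
Fumarate is present, so IrpF is active.
Activator IrpF is present, so *morP* is transcribed.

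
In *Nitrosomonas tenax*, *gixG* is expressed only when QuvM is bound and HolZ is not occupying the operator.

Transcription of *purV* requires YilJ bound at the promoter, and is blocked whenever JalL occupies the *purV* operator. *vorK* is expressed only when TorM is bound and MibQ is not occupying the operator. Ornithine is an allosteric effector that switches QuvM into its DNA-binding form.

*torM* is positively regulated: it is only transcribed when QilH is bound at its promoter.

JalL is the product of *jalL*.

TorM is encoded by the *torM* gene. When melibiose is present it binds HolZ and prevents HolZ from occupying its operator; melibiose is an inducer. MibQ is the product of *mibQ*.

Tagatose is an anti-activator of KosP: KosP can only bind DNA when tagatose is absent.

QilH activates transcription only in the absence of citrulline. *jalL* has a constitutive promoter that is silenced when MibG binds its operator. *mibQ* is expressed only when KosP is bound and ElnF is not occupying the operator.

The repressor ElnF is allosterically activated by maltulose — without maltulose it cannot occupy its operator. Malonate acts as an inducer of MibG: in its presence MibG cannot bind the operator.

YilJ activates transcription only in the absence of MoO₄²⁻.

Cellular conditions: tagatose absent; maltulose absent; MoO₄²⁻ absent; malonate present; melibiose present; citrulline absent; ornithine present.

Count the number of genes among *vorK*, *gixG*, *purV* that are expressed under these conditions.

Citrulline is absent, so QilH is active.
No repressor is bound and QilH is active, so *torM* is transcribed.
So TorM is produced and active.
Maltulose is absent, so ElnF is inactive.
Tagatose is absent, so KosP is active.
No repressor is bound and KosP is active, so *mibQ* is transcribed.
So MibQ is produced and active.
With repressor MibQ bound, *vorK* is not transcribed.
→ *vorK* is OFF.
Melibiose is present, so HolZ is inactive.
Ornithine is present, so QuvM is active.
No repressor is bound and QuvM is active, so *gixG* is transcribed.
→ *gixG* is ON.
MoO₄²⁻ is absent, so YilJ is active.
Malonate is present, so MibG is inactive.
With no repressor bound, *jalL* is transcribed.
So JalL is produced and active.
With repressor JalL bound, *purV* is not transcribed.
→ *purV* is OFF.
1 of the 3 genes is transcribed.

1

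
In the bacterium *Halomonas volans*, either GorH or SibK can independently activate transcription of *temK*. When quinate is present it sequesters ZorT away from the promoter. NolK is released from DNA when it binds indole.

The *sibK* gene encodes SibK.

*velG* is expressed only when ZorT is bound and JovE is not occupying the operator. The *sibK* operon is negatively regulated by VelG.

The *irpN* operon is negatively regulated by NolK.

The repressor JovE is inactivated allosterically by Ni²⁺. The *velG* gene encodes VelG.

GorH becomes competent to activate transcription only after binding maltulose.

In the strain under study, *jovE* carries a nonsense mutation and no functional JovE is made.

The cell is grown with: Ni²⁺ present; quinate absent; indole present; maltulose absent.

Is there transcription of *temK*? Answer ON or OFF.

Maltulose is absent, so GorH is inactive.
JovE is non-functional in this strain, so it has no effect.
Quinate is absent, so ZorT is active.
No repressor is bound and ZorT is active, so *velG* is transcribed.
So VelG is produced and active.
With repressor VelG bound, *sibK* is not transcribed.
So SibK is not produced.
No activator is available at the *temK* promoter, so *temK* is not transcribed.

OFF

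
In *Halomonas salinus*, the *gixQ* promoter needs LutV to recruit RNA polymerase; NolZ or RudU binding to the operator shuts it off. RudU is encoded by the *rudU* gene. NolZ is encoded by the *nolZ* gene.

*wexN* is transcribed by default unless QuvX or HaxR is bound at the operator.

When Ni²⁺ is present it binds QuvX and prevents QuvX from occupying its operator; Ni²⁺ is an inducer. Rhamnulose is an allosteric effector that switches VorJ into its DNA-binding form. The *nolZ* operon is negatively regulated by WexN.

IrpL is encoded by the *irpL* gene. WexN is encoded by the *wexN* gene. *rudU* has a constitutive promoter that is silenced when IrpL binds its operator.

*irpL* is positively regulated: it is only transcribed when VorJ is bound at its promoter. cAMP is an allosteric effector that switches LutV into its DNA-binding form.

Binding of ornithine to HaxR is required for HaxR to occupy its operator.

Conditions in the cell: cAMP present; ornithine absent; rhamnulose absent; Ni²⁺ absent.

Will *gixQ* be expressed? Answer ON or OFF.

cAMP is present, so LutV is active.
Ni²⁺ is absent, so QuvX is active.
Ornithine is absent, so HaxR is inactive.
With repressor QuvX bound, *wexN* is not transcribed.
So WexN is not produced.
With no repressor bound, *nolZ* is transcribed.
So NolZ is produced and active.
Rhamnulose is absent, so VorJ is inactive.
Required activator VorJ is absent, so *irpL* is not transcribed.
So IrpL is not produced.
With no repressor bound, *rudU* is transcribed.
So RudU is produced and active.
With repressor NolZ bound, *gixQ* is not transcribed.

OFF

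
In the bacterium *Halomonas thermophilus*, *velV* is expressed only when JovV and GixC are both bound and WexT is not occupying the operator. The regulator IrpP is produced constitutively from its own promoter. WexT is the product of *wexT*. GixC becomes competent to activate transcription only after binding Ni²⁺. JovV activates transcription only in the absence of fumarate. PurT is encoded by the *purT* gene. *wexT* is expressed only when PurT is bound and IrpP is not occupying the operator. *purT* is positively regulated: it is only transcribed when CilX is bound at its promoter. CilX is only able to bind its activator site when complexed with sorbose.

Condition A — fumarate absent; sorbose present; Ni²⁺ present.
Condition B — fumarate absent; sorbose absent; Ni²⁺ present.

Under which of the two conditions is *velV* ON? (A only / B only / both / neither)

Condition A:
Fumarate is absent, so JovV is active.
Sorbose is present, so CilX is active.
No repressor is bound and CilX is active, so *purT* is transcribed.
So PurT is produced and active.
IrpP is produced constitutively and is active.
With repressor IrpP bound, *wexT* is not transcribed.
So WexT is not produced.
Ni²⁺ is present, so GixC is active.
No repressor is bound and JovV and GixC are active, so *velV* is transcribed.
→ *velV* is ON in A.
Condition B:
Fumarate is absent, so JovV is active.
Sorbose is absent, so CilX is inactive.
Required activator CilX is absent, so *purT* is not transcribed.
So PurT is not produced.
IrpP is produced constitutively and is active.
With repressor IrpP bound, *wexT* is not transcribed.
So WexT is not produced.
Ni²⁺ is present, so GixC is active.
No repressor is bound and JovV and GixC are active, so *velV* is transcribed.
→ *velV* is ON in B.

both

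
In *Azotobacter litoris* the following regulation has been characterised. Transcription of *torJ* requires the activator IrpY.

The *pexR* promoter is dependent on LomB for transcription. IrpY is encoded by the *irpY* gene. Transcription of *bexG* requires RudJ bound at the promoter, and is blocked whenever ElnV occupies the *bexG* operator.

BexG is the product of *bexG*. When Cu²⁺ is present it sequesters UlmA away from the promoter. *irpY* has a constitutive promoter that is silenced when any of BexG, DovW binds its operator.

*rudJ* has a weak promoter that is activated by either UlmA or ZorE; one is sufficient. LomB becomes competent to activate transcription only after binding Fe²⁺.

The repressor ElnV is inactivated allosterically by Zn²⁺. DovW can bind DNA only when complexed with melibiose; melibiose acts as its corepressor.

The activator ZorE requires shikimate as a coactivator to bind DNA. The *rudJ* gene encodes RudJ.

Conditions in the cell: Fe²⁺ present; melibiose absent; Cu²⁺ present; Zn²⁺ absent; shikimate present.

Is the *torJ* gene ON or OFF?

Cu²⁺ is present, so UlmA is inactive.
Shikimate is present, so ZorE is active.
Activator ZorE is present, so *rudJ* is transcribed.
So RudJ is produced and active.
Zn²⁺ is absent, so ElnV is active.
With repressor ElnV bound, *bexG* is not transcribed.
So BexG is not produced.
Melibiose is absent, so DovW is inactive.
With no repressor bound, *irpY* is transcribed.
So IrpY is produced and active.
No repressor is bound and IrpY is active, so *torJ* is transcribed.

ON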